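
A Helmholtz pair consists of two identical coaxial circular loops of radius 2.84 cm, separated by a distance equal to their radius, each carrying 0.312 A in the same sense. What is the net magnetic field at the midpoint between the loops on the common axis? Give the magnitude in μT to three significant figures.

B ≈ 9.88 μT

Each loop contributes B = μ₀IR²/[2(R²+z²)^(3/2)] on the axis, with z measured from that loop.
Loop 1 (z = 0.0142 m): B₁ = 4.94×10⁻⁶ T. Loop 2 (z = 0.0142 m): B₂ = 4.94×10⁻⁶ T.
The fields add: B = B₁ + B₂ = 9.88×10⁻⁶ T.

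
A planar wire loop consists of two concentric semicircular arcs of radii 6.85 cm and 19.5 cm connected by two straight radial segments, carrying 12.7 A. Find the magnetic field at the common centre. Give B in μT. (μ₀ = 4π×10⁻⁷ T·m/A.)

B ≈ 37.8 μT

The radial connectors point toward the centre, so dl × r̂ = 0 and they contribute nothing.
Each semicircle gives μ₀I/(4R): inner arc 5.82×10⁻⁵ T, outer arc 2.05×10⁻⁵ T.
The two arcs carry current in opposite angular senses, so their fields oppose: B = |5.82×10⁻⁵ − 2.05×10⁻⁵| = 3.78×10⁻⁵ T.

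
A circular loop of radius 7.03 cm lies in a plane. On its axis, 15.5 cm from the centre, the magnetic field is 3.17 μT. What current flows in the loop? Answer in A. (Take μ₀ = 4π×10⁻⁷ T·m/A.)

On the axis of a loop, B = μ₀IR²/[2(R²+z²)^(3/2)], so I = 2B(R²+z²)^(3/2)/(μ₀R²).
R² + z² = 0.004942 + 0.02403 = 0.02897 m²; raised to 3/2 gives 4.93×10⁻³ m³.
I = 2 × 3.17×10⁻⁶ × 4.93×10⁻³ / (1.26×10⁻⁶ × 0.004942) = 5.03 A.

I ≈ 5.03 A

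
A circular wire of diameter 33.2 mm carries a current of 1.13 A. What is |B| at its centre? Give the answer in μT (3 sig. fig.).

B ≈ 42.8 μT

At the centre of a circular loop the Biot–Savart law gives B = μ₀I/(2R) (so R = 0.0166 m).
B = (4π×10⁻⁷ × 1.13) / (2 × 0.0166) = 4.28×10⁻⁵ T.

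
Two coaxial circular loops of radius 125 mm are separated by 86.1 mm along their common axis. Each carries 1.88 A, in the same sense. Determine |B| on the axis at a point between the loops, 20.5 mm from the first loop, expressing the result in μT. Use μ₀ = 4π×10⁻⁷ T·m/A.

B ≈ 15.6 μT

Each loop contributes B = μ₀IR²/[2(R²+z²)^(3/2)] on the axis, with z measured from that loop.
Loop 1 (z = 0.0205 m): B₁ = 9.08×10⁻⁶ T. Loop 2 (z = 0.0656 m): B₂ = 6.56×10⁻⁶ T.
The fields add: B = B₁ + B₂ = 1.56×10⁻⁵ T.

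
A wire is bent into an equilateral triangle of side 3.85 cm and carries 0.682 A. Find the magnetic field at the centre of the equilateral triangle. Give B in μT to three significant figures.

B ≈ 31.9 μT

Each side is a finite straight segment at perpendicular distance d = a/(2 tan(π/3)) = 0.01111 m from the centre, with end-angles ±π/3.
One side contributes B₁ = (μ₀I/4πd)·2 sin(π/3) = 1.06×10⁻⁵ T.
All 3 sides add in the same direction: B = 3 × 1.06×10⁻⁵ = 3.19×10⁻⁵ T.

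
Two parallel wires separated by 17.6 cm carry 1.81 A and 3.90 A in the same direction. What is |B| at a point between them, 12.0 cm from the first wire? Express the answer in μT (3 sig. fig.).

B ≈ 10.9 μT

Each long wire gives B = μ₀I/(2πd). Distances are d₁ = 0.12 m and d₂ = 0.056 m.
B₁ = 3.02×10⁻⁶ T, B₂ = 1.39×10⁻⁵ T.
Between parallel currents the two contributions point in opposite directions, so they subtract. B = |B₁ − B₂| = |3.02×10⁻⁶ − 1.39×10⁻⁵| = 1.09×10⁻⁵ T.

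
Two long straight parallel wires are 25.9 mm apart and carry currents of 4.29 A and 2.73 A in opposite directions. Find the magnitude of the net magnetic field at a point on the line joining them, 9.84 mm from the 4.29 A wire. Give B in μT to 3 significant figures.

Each long wire gives B = μ₀I/(2πd). Distances are d₁ = 0.00984 m and d₂ = 0.01606 m.
B₁ = 8.72×10⁻⁵ T, B₂ = 3.40×10⁻⁵ T.
Between antiparallel currents both contributions point the same way, so they add. B = B₁ + B₂ = 8.72×10⁻⁵ + 3.40×10⁻⁵ = 1.21×10⁻⁴ T.

B ≈ 121 μT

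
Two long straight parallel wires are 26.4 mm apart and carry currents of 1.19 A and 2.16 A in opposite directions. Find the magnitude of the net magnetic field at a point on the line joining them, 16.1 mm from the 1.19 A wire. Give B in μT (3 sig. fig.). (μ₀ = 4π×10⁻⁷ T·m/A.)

B ≈ 56.7 μT

Each long wire gives B = μ₀I/(2πd). Distances are d₁ = 0.0161 m and d₂ = 0.0103 m.
B₁ = 1.48×10⁻⁵ T, B₂ = 4.19×10⁻⁵ T.
Between antiparallel currents both contributions point the same way, so they add. B = B₁ + B₂ = 1.48×10⁻⁵ + 4.19×10⁻⁵ = 5.67×10⁻⁵ T.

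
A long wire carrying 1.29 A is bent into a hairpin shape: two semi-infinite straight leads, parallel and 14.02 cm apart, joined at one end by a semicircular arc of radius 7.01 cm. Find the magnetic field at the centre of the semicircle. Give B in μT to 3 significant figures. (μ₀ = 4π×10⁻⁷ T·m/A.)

B ≈ 9.46 μT

The semicircular arc contributes B_arc = μ₀I·π/(4πR) = μ₀I/(4R) = 5.78×10⁻⁶ T.
Each semi-infinite lead is at perpendicular distance R = 0.0701 m from the centre, with the perpendicular foot at its near end, so it contributes μ₀I/(4πR); both point the same way, together 3.68×10⁻⁶ T.
Arc and leads all point the same direction: B = 5.78×10⁻⁶ + 3.68×10⁻⁶ = 9.46×10⁻⁶ T.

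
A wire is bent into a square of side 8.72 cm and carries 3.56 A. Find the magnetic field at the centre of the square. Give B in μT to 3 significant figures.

B ≈ 46.2 μT

Each side is a finite straight segment at perpendicular distance d = a/(2 tan(π/4)) = 0.0436 m from the centre, with end-angles ±π/4.
One side contributes B₁ = (μ₀I/4πd)·2 sin(π/4) = 1.15×10⁻⁵ T.
All 4 sides add in the same direction: B = 4 × 1.15×10⁻⁵ = 4.62×10⁻⁵ T.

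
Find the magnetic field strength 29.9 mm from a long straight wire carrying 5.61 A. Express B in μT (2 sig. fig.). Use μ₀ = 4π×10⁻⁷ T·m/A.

For an infinitely long straight wire, B = μ₀I/(2πd).
B = (4π×10⁻⁷ × 5.61) / (2π × 0.0299) = 3.75×10⁻⁵ T.

B ≈ 38 μT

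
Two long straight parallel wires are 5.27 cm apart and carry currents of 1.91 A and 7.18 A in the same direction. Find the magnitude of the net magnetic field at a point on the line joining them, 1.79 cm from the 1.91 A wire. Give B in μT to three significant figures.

B ≈ 19.9 μT

Each long wire gives B = μ₀I/(2πd). Distances are d₁ = 0.0179 m and d₂ = 0.0348 m.
B₁ = 2.13×10⁻⁵ T, B₂ = 4.13×10⁻⁵ T.
Between parallel currents the two contributions point in opposite directions, so they subtract. B = |B₁ − B₂| = |2.13×10⁻⁵ − 4.13×10⁻⁵| = 1.99×10⁻⁵ T.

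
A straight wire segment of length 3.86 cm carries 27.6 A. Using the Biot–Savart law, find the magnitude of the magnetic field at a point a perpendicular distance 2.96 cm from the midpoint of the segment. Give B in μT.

B ≈ 102 μT

For a finite straight segment, B = (μ₀I/4πd)(sinθ₁ + sinθ₂), where θ₁, θ₂ are the angles from the perpendicular to each end.
The perpendicular from the point meets the wire at its midpoint, so each end is L/2 = 0.0193 m away along the wire.
sinθ₁ = 0.0193/√(0.0193²+0.0296²) = 0.5462; sinθ₂ = 0.0193/√(0.0193²+0.0296²) = 0.5462.
B = (4π×10⁻⁷ × 27.6) / (4π × 0.0296) × (0.5462 + 0.5462) = 1.02×10⁻⁴ T.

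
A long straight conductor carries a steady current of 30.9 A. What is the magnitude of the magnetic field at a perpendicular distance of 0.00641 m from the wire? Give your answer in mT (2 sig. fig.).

For an infinitely long straight wire, B = μ₀I/(2πd).
B = (4π×10⁻⁷ × 30.9) / (2π × 0.00641) = 9.64×10⁻⁴ T.

B ≈ 0.96 mT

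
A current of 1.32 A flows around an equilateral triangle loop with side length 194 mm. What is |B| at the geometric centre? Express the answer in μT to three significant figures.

Each side is a finite straight segment at perpendicular distance d = a/(2 tan(π/3)) = 0.056 m from the centre, with end-angles ±π/3.
One side contributes B₁ = (μ₀I/4πd)·2 sin(π/3) = 4.08×10⁻⁶ T.
All 3 sides add in the same direction: B = 3 × 4.08×10⁻⁶ = 1.22×10⁻⁵ T.

B ≈ 12.2 μT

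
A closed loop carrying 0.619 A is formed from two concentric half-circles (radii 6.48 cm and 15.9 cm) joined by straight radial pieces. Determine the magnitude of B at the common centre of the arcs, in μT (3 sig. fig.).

The radial connectors point toward the centre, so dl × r̂ = 0 and they contribute nothing.
Each semicircle gives μ₀I/(4R): inner arc 3.00×10⁻⁶ T, outer arc 1.22×10⁻⁶ T.
The two arcs carry current in opposite angular senses, so their fields oppose: B = |3.00×10⁻⁶ − 1.22×10⁻⁶| = 1.78×10⁻⁶ T.

B ≈ 1.78 μT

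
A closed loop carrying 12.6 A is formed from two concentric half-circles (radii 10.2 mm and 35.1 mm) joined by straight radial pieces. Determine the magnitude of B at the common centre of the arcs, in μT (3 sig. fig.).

The radial connectors point toward the centre, so dl × r̂ = 0 and they contribute nothing.
Each semicircle gives μ₀I/(4R): inner arc 3.88×10⁻⁴ T, outer arc 1.13×10⁻⁴ T.
The two arcs carry current in opposite angular senses, so their fields oppose: B = |3.88×10⁻⁴ − 1.13×10⁻⁴| = 2.75×10⁻⁴ T.

B ≈ 275 μT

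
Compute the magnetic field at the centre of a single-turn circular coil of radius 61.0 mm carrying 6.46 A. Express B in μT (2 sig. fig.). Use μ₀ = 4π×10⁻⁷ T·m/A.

At the centre of a circular loop the Biot–Savart law gives B = μ₀I/(2R).
B = (4π×10⁻⁷ × 6.46) / (2 × 0.061) = 6.65×10⁻⁵ T.

B ≈ 67 μT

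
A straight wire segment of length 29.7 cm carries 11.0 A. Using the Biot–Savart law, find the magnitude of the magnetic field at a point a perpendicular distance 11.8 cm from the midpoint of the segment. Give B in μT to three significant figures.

For a finite straight segment, B = (μ₀I/4πd)(sinθ₁ + sinθ₂), where θ₁, θ₂ are the angles from the perpendicular to each end.
The perpendicular from the point meets the wire at its midpoint, so each end is L/2 = 0.1485 m away along the wire.
sinθ₁ = 0.1485/√(0.1485²+0.118²) = 0.7829; sinθ₂ = 0.1485/√(0.1485²+0.118²) = 0.7829.
B = (4π×10⁻⁷ × 11.0) / (4π × 0.118) × (0.7829 + 0.7829) = 1.46×10⁻⁵ T.

B ≈ 14.6 μT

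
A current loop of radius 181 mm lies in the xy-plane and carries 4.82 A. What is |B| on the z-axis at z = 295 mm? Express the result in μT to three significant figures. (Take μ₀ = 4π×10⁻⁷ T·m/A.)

On the axis of a circular loop, B = μ₀IR² / [2(R²+z²)^(3/2)].
R² + z² = (0.181)² + (0.295)² = 0.1198 m², and (R²+z²)^(3/2) = 4.15×10⁻² m³.
B = (4π×10⁻⁷ × 4.82 × 0.03276) / (2 × 4.15×10⁻²) = 2.39×10⁻⁶ T.

B ≈ 2.39 μT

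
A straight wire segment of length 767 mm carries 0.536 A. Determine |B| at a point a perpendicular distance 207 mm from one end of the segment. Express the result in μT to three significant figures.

B ≈ 0.250 μT

For a finite straight segment, B = (μ₀I/4πd)(sinθ₁ + sinθ₂), where θ₁, θ₂ are the angles from the perpendicular to each end.
The perpendicular foot is at one end, so the two end-offsets along the wire are 0 and L = 0.767 m.
sinθ₁ = 0/√(0²+0.207²) = 0.0000; sinθ₂ = 0.767/√(0.767²+0.207²) = 0.9655.
B = (4π×10⁻⁷ × 0.536) / (4π × 0.207) × (0.0000 + 0.9655) = 2.50×10⁻⁷ T.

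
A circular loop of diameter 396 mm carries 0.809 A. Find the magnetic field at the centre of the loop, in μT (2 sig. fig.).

At the centre of a circular loop the Biot–Savart law gives B = μ₀I/(2R) (so R = 0.198 m).
B = (4π×10⁻⁷ × 0.809) / (2 × 0.198) = 2.57×10⁻⁶ T.

B ≈ 2.6 μT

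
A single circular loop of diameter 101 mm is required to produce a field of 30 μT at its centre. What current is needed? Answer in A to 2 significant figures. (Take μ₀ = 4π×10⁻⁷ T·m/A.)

At the centre of a circular loop B = μ₀I/(2R), so I = 2RB/μ₀.
With R = 0.0505 m, I = 2 × 0.0505 × 3.00×10⁻⁵ / (4π×10⁻⁷) = 2.41 A.

I ≈ 2.4 A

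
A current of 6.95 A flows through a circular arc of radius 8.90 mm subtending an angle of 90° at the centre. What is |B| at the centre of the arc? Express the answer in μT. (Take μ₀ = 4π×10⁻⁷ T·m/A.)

B ≈ 123 μT

The Biot–Savart field of a circular arc at its centre is B = μ₀Iφ/(4πR), with φ = 1.571 rad.
B = (4π×10⁻⁷ × 6.95 × 1.571) / (4π × 0.0089) = 1.23×10⁻⁴ T.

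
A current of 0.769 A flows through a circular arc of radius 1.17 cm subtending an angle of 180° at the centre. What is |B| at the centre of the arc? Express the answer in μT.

The Biot–Savart field of a circular arc at its centre is B = μ₀Iφ/(4πR), with φ = 3.142 rad.
B = (4π×10⁻⁷ × 0.769 × 3.142) / (4π × 0.0117) = 2.06×10⁻⁵ T.

B ≈ 20.6 μT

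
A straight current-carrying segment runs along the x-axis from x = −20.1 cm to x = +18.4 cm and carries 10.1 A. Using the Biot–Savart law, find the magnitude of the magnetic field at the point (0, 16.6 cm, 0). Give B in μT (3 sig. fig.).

B ≈ 9.21 μT

For a finite straight segment, B = (μ₀I/4πd)(sinθ₁ + sinθ₂), where θ₁, θ₂ are the angles from the perpendicular to each end.
The perpendicular distance is d = 0.166 m; the end-offsets along the wire are a = 0.201 m and b = 0.184 m.
sinθ₁ = 0.201/√(0.201²+0.166²) = 0.7710; sinθ₂ = 0.184/√(0.184²+0.166²) = 0.7425.
B = (4π×10⁻⁷ × 10.1) / (4π × 0.166) × (0.7710 + 0.7425) = 9.21×10⁻⁶ T.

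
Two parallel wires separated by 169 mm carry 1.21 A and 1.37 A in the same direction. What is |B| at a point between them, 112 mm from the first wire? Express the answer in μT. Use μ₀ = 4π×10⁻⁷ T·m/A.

Each long wire gives B = μ₀I/(2πd). Distances are d₁ = 0.112 m and d₂ = 0.057 m.
B₁ = 2.16×10⁻⁶ T, B₂ = 4.81×10⁻⁶ T.
Between parallel currents the two contributions point in opposite directions, so they subtract. B = |B₁ − B₂| = |2.16×10⁻⁶ − 4.81×10⁻⁶| = 2.65×10⁻⁶ T.

B ≈ 2.65 μT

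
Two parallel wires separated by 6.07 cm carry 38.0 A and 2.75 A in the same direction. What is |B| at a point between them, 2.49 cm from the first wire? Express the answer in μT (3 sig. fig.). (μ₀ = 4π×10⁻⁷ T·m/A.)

B ≈ 290 μT

Each long wire gives B = μ₀I/(2πd). Distances are d₁ = 0.0249 m and d₂ = 0.0358 m.
B₁ = 3.05×10⁻⁴ T, B₂ = 1.54×10⁻⁵ T.
Between parallel currents the two contributions point in opposite directions, so they subtract. B = |B₁ − B₂| = |3.05×10⁻⁴ − 1.54×10⁻⁵| = 2.90×10⁻⁴ T.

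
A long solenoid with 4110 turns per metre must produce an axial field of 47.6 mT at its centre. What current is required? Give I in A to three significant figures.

I ≈ 9.22 A

Inside a long solenoid B = μ₀nI with n = 4110 m⁻¹, so I = B/(μ₀n).
I = 4.76×10⁻² / (4π×10⁻⁷ × 4110) = 9.22 A.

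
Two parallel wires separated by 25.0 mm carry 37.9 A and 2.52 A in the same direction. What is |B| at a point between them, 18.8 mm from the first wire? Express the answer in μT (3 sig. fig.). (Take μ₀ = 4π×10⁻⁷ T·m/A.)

B ≈ 322 μT

Each long wire gives B = μ₀I/(2πd). Distances are d₁ = 0.0188 m and d₂ = 0.0062 m.
B₁ = 4.03×10⁻⁴ T, B₂ = 8.13×10⁻⁵ T.
Between parallel currents the two contributions point in opposite directions, so they subtract. B = |B₁ − B₂| = |4.03×10⁻⁴ − 8.13×10⁻⁵| = 3.22×10⁻⁴ T.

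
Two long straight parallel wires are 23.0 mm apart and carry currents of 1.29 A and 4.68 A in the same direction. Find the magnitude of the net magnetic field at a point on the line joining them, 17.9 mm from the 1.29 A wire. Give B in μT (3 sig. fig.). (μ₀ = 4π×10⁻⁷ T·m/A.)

Each long wire gives B = μ₀I/(2πd). Distances are d₁ = 0.0179 m and d₂ = 0.0051 m.
B₁ = 1.44×10⁻⁵ T, B₂ = 1.84×10⁻⁴ T.
Between parallel currents the two contributions point in opposite directions, so they subtract. B = |B₁ − B₂| = |1.44×10⁻⁵ − 1.84×10⁻⁴| = 1.69×10⁻⁴ T.

B ≈ 169 μT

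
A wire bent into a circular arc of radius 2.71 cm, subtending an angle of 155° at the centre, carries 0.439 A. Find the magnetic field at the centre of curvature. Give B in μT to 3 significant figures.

B ≈ 4.38 μT

The Biot–Savart field of a circular arc at its centre is B = μ₀Iφ/(4πR), with φ = 2.705 rad.
B = (4π×10⁻⁷ × 0.439 × 2.705) / (4π × 0.0271) = 4.38×10⁻⁶ T.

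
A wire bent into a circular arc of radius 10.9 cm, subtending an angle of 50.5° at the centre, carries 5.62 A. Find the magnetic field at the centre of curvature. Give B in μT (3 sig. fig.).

The Biot–Savart field of a circular arc at its centre is B = μ₀Iφ/(4πR), with φ = 0.8814 rad.
B = (4π×10⁻⁷ × 5.62 × 0.8814) / (4π × 0.109) = 4.54×10⁻⁶ T.

B ≈ 4.54 μT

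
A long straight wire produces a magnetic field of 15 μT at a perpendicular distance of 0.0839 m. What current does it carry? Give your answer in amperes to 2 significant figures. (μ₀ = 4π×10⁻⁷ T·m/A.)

I ≈ 6.3 A

For a long straight wire B = μ₀I/(2πd), so I = 2πdB/μ₀.
I = 2π × 0.0839 × 1.50×10⁻⁵ / (4π×10⁻⁷) = 6.29 A.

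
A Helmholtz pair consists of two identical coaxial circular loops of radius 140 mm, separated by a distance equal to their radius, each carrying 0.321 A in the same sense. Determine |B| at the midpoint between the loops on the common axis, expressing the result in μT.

B ≈ 2.06 μT

Each loop contributes B = μ₀IR²/[2(R²+z²)^(3/2)] on the axis, with z measured from that loop.
Loop 1 (z = 0.07 m): B₁ = 1.03×10⁻⁶ T. Loop 2 (z = 0.07 m): B₂ = 1.03×10⁻⁶ T.
The fields add: B = B₁ + B₂ = 2.06×10⁻⁶ T.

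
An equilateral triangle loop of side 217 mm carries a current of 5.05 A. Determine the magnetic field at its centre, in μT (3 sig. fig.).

Each side is a finite straight segment at perpendicular distance d = a/(2 tan(π/3)) = 0.06264 m from the centre, with end-angles ±π/3.
One side contributes B₁ = (μ₀I/4πd)·2 sin(π/3) = 1.40×10⁻⁵ T.
All 3 sides add in the same direction: B = 3 × 1.40×10⁻⁵ = 4.19×10⁻⁵ T.

B ≈ 41.9 μT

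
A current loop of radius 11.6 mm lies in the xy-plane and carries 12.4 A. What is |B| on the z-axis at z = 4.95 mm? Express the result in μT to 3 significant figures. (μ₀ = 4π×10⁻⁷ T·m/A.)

On the axis of a circular loop, B = μ₀IR² / [2(R²+z²)^(3/2)].
R² + z² = (0.0116)² + (0.00495)² = 0.0001591 m², and (R²+z²)^(3/2) = 2.01×10⁻⁶ m³.
B = (4π×10⁻⁷ × 12.4 × 0.0001346) / (2 × 2.01×10⁻⁶) = 5.23×10⁻⁴ T.

B ≈ 523 μT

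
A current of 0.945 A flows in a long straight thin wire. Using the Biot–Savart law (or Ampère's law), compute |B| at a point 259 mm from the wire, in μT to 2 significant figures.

B ≈ 0.73 μT

For an infinitely long straight wire, B = μ₀I/(2πd).
B = (4π×10⁻⁷ × 0.945) / (2π × 0.259) = 7.30×10⁻⁷ T.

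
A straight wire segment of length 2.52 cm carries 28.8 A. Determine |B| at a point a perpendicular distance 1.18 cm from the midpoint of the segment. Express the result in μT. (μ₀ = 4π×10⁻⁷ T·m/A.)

For a finite straight segment, B = (μ₀I/4πd)(sinθ₁ + sinθ₂), where θ₁, θ₂ are the angles from the perpendicular to each end.
The perpendicular from the point meets the wire at its midpoint, so each end is L/2 = 0.0126 m away along the wire.
sinθ₁ = 0.0126/√(0.0126²+0.0118²) = 0.7299; sinθ₂ = 0.0126/√(0.0126²+0.0118²) = 0.7299.
B = (4π×10⁻⁷ × 28.8) / (4π × 0.0118) × (0.7299 + 0.7299) = 3.56×10⁻⁴ T.

B ≈ 356 μT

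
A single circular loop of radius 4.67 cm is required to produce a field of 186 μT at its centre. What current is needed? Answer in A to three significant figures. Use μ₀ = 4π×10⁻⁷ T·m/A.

At the centre of a circular loop B = μ₀I/(2R), so I = 2RB/μ₀.
With R = 0.0467 m, I = 2 × 0.0467 × 1.86×10⁻⁴ / (4π×10⁻⁷) = 13.8 A.

I ≈ 13.8 A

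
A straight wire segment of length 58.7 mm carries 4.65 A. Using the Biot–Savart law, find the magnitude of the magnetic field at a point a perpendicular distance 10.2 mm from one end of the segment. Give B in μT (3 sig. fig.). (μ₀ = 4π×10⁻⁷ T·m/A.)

B ≈ 44.9 μT

For a finite straight segment, B = (μ₀I/4πd)(sinθ₁ + sinθ₂), where θ₁, θ₂ are the angles from the perpendicular to each end.
The perpendicular foot is at one end, so the two end-offsets along the wire are 0 and L = 0.0587 m.
sinθ₁ = 0/√(0²+0.0102²) = 0.0000; sinθ₂ = 0.0587/√(0.0587²+0.0102²) = 0.9852.
B = (4π×10⁻⁷ × 4.65) / (4π × 0.0102) × (0.0000 + 0.9852) = 4.49×10⁻⁵ T.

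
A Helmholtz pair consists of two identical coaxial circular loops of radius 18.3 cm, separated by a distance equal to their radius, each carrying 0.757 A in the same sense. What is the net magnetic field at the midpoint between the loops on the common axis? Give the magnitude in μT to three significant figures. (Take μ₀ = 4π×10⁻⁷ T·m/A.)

Each loop contributes B = μ₀IR²/[2(R²+z²)^(3/2)] on the axis, with z measured from that loop.
Loop 1 (z = 0.0915 m): B₁ = 1.86×10⁻⁶ T. Loop 2 (z = 0.0915 m): B₂ = 1.86×10⁻⁶ T.
The fields add: B = B₁ + B₂ = 3.72×10⁻⁶ T.

B ≈ 3.72 μT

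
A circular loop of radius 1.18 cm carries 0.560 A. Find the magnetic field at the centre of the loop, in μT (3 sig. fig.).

At the centre of a circular loop the Biot–Savart law gives B = μ₀I/(2R).
B = (4π×10⁻⁷ × 0.560) / (2 × 0.0118) = 2.98×10⁻⁵ T.

B ≈ 29.8 μT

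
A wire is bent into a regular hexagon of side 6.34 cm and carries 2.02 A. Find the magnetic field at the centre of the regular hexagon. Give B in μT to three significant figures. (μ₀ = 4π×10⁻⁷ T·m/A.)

Each side is a finite straight segment at perpendicular distance d = a/(2 tan(π/6)) = 0.05491 m from the centre, with end-angles ±π/6.
One side contributes B₁ = (μ₀I/4πd)·2 sin(π/6) = 3.68×10⁻⁶ T.
All 6 sides add in the same direction: B = 6 × 3.68×10⁻⁶ = 2.21×10⁻⁵ T.

B ≈ 22.1 μT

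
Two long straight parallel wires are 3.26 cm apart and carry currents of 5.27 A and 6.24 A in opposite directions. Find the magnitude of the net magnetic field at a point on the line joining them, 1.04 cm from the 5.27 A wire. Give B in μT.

Each long wire gives B = μ₀I/(2πd). Distances are d₁ = 0.0104 m and d₂ = 0.0222 m.
B₁ = 1.01×10⁻⁴ T, B₂ = 5.62×10⁻⁵ T.
Between antiparallel currents both contributions point the same way, so they add. B = B₁ + B₂ = 1.01×10⁻⁴ + 5.62×10⁻⁵ = 1.58×10⁻⁴ T.

B ≈ 158 μT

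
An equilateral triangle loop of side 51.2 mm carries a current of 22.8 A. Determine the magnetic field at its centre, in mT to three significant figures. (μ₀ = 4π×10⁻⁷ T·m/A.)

B ≈ 0.802 mT

Each side is a finite straight segment at perpendicular distance d = a/(2 tan(π/3)) = 0.01478 m from the centre, with end-angles ±π/3.
One side contributes B₁ = (μ₀I/4πd)·2 sin(π/3) = 2.67×10⁻⁴ T.
All 3 sides add in the same direction: B = 3 × 2.67×10⁻⁴ = 8.02×10⁻⁴ T.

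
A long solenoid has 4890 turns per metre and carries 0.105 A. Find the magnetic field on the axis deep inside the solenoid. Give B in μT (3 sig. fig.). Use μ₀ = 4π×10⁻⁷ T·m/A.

B ≈ 645 μT

Inside a long solenoid, B = μ₀nI with n = 4890 turns/m.
B = 4π×10⁻⁷ × 4890 × 0.105 = 6.45×10⁻⁴ T.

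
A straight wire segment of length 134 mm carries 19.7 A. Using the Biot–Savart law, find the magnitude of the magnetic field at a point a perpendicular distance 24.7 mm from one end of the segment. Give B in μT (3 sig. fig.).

B ≈ 78.4 μT

For a finite straight segment, B = (μ₀I/4πd)(sinθ₁ + sinθ₂), where θ₁, θ₂ are the angles from the perpendicular to each end.
The perpendicular foot is at one end, so the two end-offsets along the wire are 0 and L = 0.134 m.
sinθ₁ = 0/√(0²+0.0247²) = 0.0000; sinθ₂ = 0.134/√(0.134²+0.0247²) = 0.9834.
B = (4π×10⁻⁷ × 19.7) / (4π × 0.0247) × (0.0000 + 0.9834) = 7.84×10⁻⁵ T.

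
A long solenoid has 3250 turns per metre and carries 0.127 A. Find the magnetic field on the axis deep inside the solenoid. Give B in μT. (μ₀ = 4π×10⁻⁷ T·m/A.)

B ≈ 519 μT

Inside a long solenoid, B = μ₀nI with n = 3250 turns/m.
B = 4π×10⁻⁷ × 3250 × 0.127 = 5.19×10⁻⁴ T.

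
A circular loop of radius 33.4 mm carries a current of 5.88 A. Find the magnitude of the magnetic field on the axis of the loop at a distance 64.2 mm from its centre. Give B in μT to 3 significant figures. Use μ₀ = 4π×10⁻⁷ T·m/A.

B ≈ 10.9 μT

On the axis of a circular loop, B = μ₀IR² / [2(R²+z²)^(3/2)].
R² + z² = (0.0334)² + (0.0642)² = 0.005237 m², and (R²+z²)^(3/2) = 3.79×10⁻⁴ m³.
B = (4π×10⁻⁷ × 5.88 × 0.001116) / (2 × 3.79×10⁻⁴) = 1.09×10⁻⁵ T.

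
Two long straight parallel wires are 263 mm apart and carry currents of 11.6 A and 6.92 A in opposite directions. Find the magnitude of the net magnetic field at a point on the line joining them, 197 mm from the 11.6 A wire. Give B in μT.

B ≈ 32.7 μT

Each long wire gives B = μ₀I/(2πd). Distances are d₁ = 0.197 m and d₂ = 0.066 m.
B₁ = 1.18×10⁻⁵ T, B₂ = 2.10×10⁻⁵ T.
Between antiparallel currents both contributions point the same way, so they add. B = B₁ + B₂ = 1.18×10⁻⁵ + 2.10×10⁻⁵ = 3.27×10⁻⁵ T.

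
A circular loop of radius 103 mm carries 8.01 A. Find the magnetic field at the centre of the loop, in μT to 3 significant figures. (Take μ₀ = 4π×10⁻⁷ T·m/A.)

B ≈ 48.9 μT

At the centre of a circular loop the Biot–Savart law gives B = μ₀I/(2R).
B = (4π×10⁻⁷ × 8.01) / (2 × 0.103) = 4.89×10⁻⁵ T.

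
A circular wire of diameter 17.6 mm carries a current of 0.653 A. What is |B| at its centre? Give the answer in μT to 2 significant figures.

At the centre of a circular loop the Biot–Savart law gives B = μ₀I/(2R) (so R = 0.0088 m).
B = (4π×10⁻⁷ × 0.653) / (2 × 0.0088) = 4.66×10⁻⁵ T.

B ≈ 47 μT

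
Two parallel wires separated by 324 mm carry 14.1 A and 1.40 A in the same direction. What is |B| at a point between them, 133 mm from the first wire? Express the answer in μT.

B ≈ 19.7 μT

Each long wire gives B = μ₀I/(2πd). Distances are d₁ = 0.133 m and d₂ = 0.191 m.
B₁ = 2.12×10⁻⁵ T, B₂ = 1.47×10⁻⁶ T.
Between parallel currents the two contributions point in opposite directions, so they subtract. B = |B₁ − B₂| = |2.12×10⁻⁵ − 1.47×10⁻⁶| = 1.97×10⁻⁵ T.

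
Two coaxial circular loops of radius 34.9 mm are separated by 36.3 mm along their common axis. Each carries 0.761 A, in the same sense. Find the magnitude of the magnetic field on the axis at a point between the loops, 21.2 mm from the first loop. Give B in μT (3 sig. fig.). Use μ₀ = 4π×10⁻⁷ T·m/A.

B ≈ 19.1 μT

Each loop contributes B = μ₀IR²/[2(R²+z²)^(3/2)] on the axis, with z measured from that loop.
Loop 1 (z = 0.0212 m): B₁ = 8.55×10⁻⁶ T. Loop 2 (z = 0.0151 m): B₂ = 1.06×10⁻⁵ T.
The fields add: B = B₁ + B₂ = 1.91×10⁻⁵ T.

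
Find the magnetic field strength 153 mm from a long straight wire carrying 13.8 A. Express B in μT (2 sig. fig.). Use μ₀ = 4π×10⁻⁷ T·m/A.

For an infinitely long straight wire, B = μ₀I/(2πd).
B = (4π×10⁻⁷ × 13.8) / (2π × 0.153) = 1.80×10⁻⁵ T.

B ≈ 18 μT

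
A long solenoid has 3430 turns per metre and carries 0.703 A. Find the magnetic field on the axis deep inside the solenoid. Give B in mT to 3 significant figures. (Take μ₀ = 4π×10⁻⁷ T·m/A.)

Inside a long solenoid, B = μ₀nI with n = 3430 turns/m.
B = 4π×10⁻⁷ × 3430 × 0.703 = 3.03×10⁻³ T.

B ≈ 3.03 mT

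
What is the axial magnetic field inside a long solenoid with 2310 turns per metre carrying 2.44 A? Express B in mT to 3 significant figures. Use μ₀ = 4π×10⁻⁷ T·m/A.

Inside a long solenoid, B = μ₀nI with n = 2310 turns/m.
B = 4π×10⁻⁷ × 2310 × 2.44 = 7.08×10⁻³ T.

B ≈ 7.08 mT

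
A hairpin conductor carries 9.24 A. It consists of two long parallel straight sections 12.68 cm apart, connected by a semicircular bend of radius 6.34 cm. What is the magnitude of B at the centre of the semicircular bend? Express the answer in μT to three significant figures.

B ≈ 74.9 μT

The semicircular arc contributes B_arc = μ₀I·π/(4πR) = μ₀I/(4R) = 4.58×10⁻⁵ T.
Each semi-infinite lead is at perpendicular distance R = 0.0634 m from the centre, with the perpendicular foot at its near end, so it contributes μ₀I/(4πR); both point the same way, together 2.91×10⁻⁵ T.
Arc and leads all point the same direction: B = 4.58×10⁻⁵ + 2.91×10⁻⁵ = 7.49×10⁻⁵ T.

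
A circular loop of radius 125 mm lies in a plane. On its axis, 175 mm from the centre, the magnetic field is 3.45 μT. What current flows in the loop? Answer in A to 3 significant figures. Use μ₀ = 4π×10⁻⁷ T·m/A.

I ≈ 3.50 A

On the axis of a loop, B = μ₀IR²/[2(R²+z²)^(3/2)], so I = 2B(R²+z²)^(3/2)/(μ₀R²).
R² + z² = 0.01562 + 0.03063 = 0.04625 m²; raised to 3/2 gives 9.95×10⁻³ m³.
I = 2 × 3.45×10⁻⁶ × 9.95×10⁻³ / (1.26×10⁻⁶ × 0.01562) = 3.50 A.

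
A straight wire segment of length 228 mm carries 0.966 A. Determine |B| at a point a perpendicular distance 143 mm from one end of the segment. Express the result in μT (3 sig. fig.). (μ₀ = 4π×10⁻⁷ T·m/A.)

B ≈ 0.572 μT

For a finite straight segment, B = (μ₀I/4πd)(sinθ₁ + sinθ₂), where θ₁, θ₂ are the angles from the perpendicular to each end.
The perpendicular foot is at one end, so the two end-offsets along the wire are 0 and L = 0.228 m.
sinθ₁ = 0/√(0²+0.143²) = 0.0000; sinθ₂ = 0.228/√(0.228²+0.143²) = 0.8472.
B = (4π×10⁻⁷ × 0.966) / (4π × 0.143) × (0.0000 + 0.8472) = 5.72×10⁻⁷ T.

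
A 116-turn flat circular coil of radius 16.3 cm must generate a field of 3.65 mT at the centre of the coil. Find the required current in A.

I ≈ 8.16 A

For an N-turn coil, B = Nμ₀I/(2R) with R = 0.163 m, so I = 2RB/(Nμ₀) = 2 × 0.163 × 3.65×10⁻³ / (116 × 4π×10⁻⁷) = 8.16 A.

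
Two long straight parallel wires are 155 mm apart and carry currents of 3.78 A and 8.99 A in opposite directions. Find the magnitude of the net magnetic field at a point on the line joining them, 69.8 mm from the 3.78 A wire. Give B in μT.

B ≈ 31.9 μT

Each long wire gives B = μ₀I/(2πd). Distances are d₁ = 0.0698 m and d₂ = 0.0852 m.
B₁ = 1.08×10⁻⁵ T, B₂ = 2.11×10⁻⁵ T.
Between antiparallel currents both contributions point the same way, so they add. B = B₁ + B₂ = 1.08×10⁻⁵ + 2.11×10⁻⁵ = 3.19×10⁻⁵ T.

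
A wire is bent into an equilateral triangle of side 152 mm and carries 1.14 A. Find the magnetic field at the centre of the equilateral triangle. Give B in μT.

B ≈ 13.5 μT

Each side is a finite straight segment at perpendicular distance d = a/(2 tan(π/3)) = 0.04388 m from the centre, with end-angles ±π/3.
One side contributes B₁ = (μ₀I/4πd)·2 sin(π/3) = 4.50×10⁻⁶ T.
All 3 sides add in the same direction: B = 3 × 4.50×10⁻⁶ = 1.35×10⁻⁵ T.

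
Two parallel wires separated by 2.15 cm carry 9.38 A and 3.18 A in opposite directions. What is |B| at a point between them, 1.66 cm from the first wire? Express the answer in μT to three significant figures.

Each long wire gives B = μ₀I/(2πd). Distances are d₁ = 0.0166 m and d₂ = 0.0049 m.
B₁ = 1.13×10⁻⁴ T, B₂ = 1.30×10⁻⁴ T.
Between antiparallel currents both contributions point the same way, so they add. B = B₁ + B₂ = 1.13×10⁻⁴ + 1.30×10⁻⁴ = 2.43×10⁻⁴ T.

B ≈ 243 μT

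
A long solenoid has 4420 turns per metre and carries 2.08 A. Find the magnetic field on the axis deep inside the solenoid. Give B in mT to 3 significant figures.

Inside a long solenoid, B = μ₀nI with n = 4420 turns/m.
B = 4π×10⁻⁷ × 4420 × 2.08 = 1.16×10⁻² T.

B ≈ 11.6 mT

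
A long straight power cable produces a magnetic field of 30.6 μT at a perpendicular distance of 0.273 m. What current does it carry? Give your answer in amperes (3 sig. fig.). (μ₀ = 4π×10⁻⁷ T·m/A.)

For a long straight wire B = μ₀I/(2πd), so I = 2πdB/μ₀.
I = 2π × 0.273 × 3.06×10⁻⁵ / (4π×10⁻⁷) = 41.8 A.

I ≈ 41.8 A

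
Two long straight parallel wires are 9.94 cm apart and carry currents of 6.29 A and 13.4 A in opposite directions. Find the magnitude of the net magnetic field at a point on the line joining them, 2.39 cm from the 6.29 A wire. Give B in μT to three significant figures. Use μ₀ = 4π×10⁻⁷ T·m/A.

Each long wire gives B = μ₀I/(2πd). Distances are d₁ = 0.0239 m and d₂ = 0.0755 m.
B₁ = 5.26×10⁻⁵ T, B₂ = 3.55×10⁻⁵ T.
Between antiparallel currents both contributions point the same way, so they add. B = B₁ + B₂ = 5.26×10⁻⁵ + 3.55×10⁻⁵ = 8.81×10⁻⁵ T.

B ≈ 88.1 μT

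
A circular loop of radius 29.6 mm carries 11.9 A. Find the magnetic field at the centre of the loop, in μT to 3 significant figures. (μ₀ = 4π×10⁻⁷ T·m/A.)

B ≈ 253 μT

At the centre of a circular loop the Biot–Savart law gives B = μ₀I/(2R).
B = (4π×10⁻⁷ × 11.9) / (2 × 0.0296) = 2.53×10⁻⁴ T.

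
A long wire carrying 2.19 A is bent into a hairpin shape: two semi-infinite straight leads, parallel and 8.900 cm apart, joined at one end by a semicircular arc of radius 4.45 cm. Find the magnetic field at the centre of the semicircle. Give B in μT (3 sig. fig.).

The semicircular arc contributes B_arc = μ₀I·π/(4πR) = μ₀I/(4R) = 1.55×10⁻⁵ T.
Each semi-infinite lead is at perpendicular distance R = 0.0445 m from the centre, with the perpendicular foot at its near end, so it contributes μ₀I/(4πR); both point the same way, together 9.84×10⁻⁶ T.
Arc and leads all point the same direction: B = 1.55×10⁻⁵ + 9.84×10⁻⁶ = 2.53×10⁻⁵ T.

B ≈ 25.3 μT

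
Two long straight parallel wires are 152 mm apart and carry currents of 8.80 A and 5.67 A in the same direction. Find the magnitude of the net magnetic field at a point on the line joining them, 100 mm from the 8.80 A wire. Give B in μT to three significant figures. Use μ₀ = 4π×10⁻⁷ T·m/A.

Each long wire gives B = μ₀I/(2πd). Distances are d₁ = 0.1 m and d₂ = 0.052 m.
B₁ = 1.76×10⁻⁵ T, B₂ = 2.18×10⁻⁵ T.
Between parallel currents the two contributions point in opposite directions, so they subtract. B = |B₁ − B₂| = |1.76×10⁻⁵ − 2.18×10⁻⁵| = 4.21×10⁻⁶ T.

B ≈ 4.21 μT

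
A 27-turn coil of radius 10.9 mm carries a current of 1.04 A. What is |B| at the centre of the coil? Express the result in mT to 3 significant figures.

For an N-turn flat coil, B = Nμ₀I/(2R) with R = 0.0109 m.
B = 27 × 5.99×10⁻⁵ T = 1.62×10⁻³ T.

B ≈ 1.62 mT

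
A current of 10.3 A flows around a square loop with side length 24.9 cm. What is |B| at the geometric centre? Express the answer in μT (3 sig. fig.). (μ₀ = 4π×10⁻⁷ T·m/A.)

Each side is a finite straight segment at perpendicular distance d = a/(2 tan(π/4)) = 0.1245 m from the centre, with end-angles ±π/4.
One side contributes B₁ = (μ₀I/4πd)·2 sin(π/4) = 1.17×10⁻⁵ T.
All 4 sides add in the same direction: B = 4 × 1.17×10⁻⁵ = 4.68×10⁻⁵ T.

B ≈ 46.8 μT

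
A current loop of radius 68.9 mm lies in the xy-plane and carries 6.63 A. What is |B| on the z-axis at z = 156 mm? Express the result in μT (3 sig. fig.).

B ≈ 3.99 μT

On the axis of a circular loop, B = μ₀IR² / [2(R²+z²)^(3/2)].
R² + z² = (0.0689)² + (0.156)² = 0.02908 m², and (R²+z²)^(3/2) = 4.96×10⁻³ m³.
B = (4π×10⁻⁷ × 6.63 × 0.004747) / (2 × 4.96×10⁻³) = 3.99×10⁻⁶ T.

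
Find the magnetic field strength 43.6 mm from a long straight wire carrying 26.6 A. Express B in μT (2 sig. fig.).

For an infinitely long straight wire, B = μ₀I/(2πd).
B = (4π×10⁻⁷ × 26.6) / (2π × 0.0436) = 1.22×10⁻⁴ T.

B ≈ 120 μT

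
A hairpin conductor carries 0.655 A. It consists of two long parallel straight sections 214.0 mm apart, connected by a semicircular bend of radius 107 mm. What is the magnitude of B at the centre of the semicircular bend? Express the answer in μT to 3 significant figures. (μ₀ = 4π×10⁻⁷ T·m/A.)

The semicircular arc contributes B_arc = μ₀I·π/(4πR) = μ₀I/(4R) = 1.92×10⁻⁶ T.
Each semi-infinite lead is at perpendicular distance R = 0.107 m from the centre, with the perpendicular foot at its near end, so it contributes μ₀I/(4πR); both point the same way, together 1.22×10⁻⁶ T.
Arc and leads all point the same direction: B = 1.92×10⁻⁶ + 1.22×10⁻⁶ = 3.15×10⁻⁶ T.

B ≈ 3.15 μT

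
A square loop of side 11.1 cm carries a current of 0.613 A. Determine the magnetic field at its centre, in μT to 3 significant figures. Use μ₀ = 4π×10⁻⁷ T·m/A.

Each side is a finite straight segment at perpendicular distance d = a/(2 tan(π/4)) = 0.0555 m from the centre, with end-angles ±π/4.
One side contributes B₁ = (μ₀I/4πd)·2 sin(π/4) = 1.56×10⁻⁶ T.
All 4 sides add in the same direction: B = 4 × 1.56×10⁻⁶ = 6.25×10⁻⁶ T.

B ≈ 6.25 μT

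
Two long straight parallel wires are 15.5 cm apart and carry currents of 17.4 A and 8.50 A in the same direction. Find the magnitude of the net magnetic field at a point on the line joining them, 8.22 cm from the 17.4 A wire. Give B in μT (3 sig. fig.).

Each long wire gives B = μ₀I/(2πd). Distances are d₁ = 0.0822 m and d₂ = 0.0728 m.
B₁ = 4.23×10⁻⁵ T, B₂ = 2.34×10⁻⁵ T.
Between parallel currents the two contributions point in opposite directions, so they subtract. B = |B₁ − B₂| = |4.23×10⁻⁵ − 2.34×10⁻⁵| = 1.90×10⁻⁵ T.

B ≈ 19.0 μT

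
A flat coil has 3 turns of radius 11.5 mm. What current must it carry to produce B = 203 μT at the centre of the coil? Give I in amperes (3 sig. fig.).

For an N-turn coil, B = Nμ₀I/(2R) with R = 0.0115 m, so I = 2RB/(Nμ₀) = 2 × 0.0115 × 2.03×10⁻⁴ / (3 × 4π×10⁻⁷) = 1.24 A.

I ≈ 1.24 A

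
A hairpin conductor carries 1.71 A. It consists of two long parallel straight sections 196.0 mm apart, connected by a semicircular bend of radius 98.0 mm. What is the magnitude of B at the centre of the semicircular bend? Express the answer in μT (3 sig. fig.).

The semicircular arc contributes B_arc = μ₀I·π/(4πR) = μ₀I/(4R) = 5.48×10⁻⁶ T.
Each semi-infinite lead is at perpendicular distance R = 0.098 m from the centre, with the perpendicular foot at its near end, so it contributes μ₀I/(4πR); both point the same way, together 3.49×10⁻⁶ T.
Arc and leads all point the same direction: B = 5.48×10⁻⁶ + 3.49×10⁻⁶ = 8.97×10⁻⁶ T.

B ≈ 8.97 μT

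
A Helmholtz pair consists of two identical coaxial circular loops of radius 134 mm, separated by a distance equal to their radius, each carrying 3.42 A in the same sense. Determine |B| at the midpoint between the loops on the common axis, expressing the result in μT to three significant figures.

B ≈ 22.9 μT

Each loop contributes B = μ₀IR²/[2(R²+z²)^(3/2)] on the axis, with z measured from that loop.
Loop 1 (z = 0.067 m): B₁ = 1.15×10⁻⁵ T. Loop 2 (z = 0.067 m): B₂ = 1.15×10⁻⁵ T.
The fields add: B = B₁ + B₂ = 2.29×10⁻⁵ T.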